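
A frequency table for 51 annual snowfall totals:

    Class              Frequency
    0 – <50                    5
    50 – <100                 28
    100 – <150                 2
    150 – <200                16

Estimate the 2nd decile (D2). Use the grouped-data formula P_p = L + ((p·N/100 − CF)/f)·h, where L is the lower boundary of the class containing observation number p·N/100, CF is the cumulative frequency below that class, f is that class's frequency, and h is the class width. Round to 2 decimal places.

59.29

N = 51; target position k = 20/100 · 51 = 10.2.
Cumulative frequencies: 5, 33, 35, 51.
Observation 10.2 falls in the class 50 – <100.
L = 50, CF = 5, f = 28, h = 50.
P20 = 50 + ((10.2 − 5)/28)·50 = 50 + 9.28571 = 59.2857.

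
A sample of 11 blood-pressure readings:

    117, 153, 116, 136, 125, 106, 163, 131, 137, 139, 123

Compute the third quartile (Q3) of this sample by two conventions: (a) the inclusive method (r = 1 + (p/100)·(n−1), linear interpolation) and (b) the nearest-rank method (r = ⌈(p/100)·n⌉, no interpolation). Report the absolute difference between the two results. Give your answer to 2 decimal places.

Sorted: 106, 116, 117, 123, 125, 131, 136, 137, 139, 153, 163.
n = 11.
(a) r = 8.5; between ranks 8 (137) and 9 (139): 138.
(b) the nearest-rank method: rank 9 → 139.
|138 − 139| = 1.

1.00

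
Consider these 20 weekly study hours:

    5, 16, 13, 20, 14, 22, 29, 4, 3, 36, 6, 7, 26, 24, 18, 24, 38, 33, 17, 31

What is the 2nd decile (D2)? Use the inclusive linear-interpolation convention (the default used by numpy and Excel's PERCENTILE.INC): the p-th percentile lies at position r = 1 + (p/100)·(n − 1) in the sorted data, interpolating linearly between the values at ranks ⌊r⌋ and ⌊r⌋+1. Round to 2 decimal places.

Sorted: 3, 4, 5, 6, 7, 13, 14, 16, 17, 18, 20, 22, 24, 24, 26, 29, 31, 33, 36, 38.
n = 20.
r = 1 + (20/100)·(20 − 1) = 1 + 3.8 = 4.8.
Rank 4 is 6 and rank 5 is 7.
Interpolate: 6 + 0.8·(7 − 6) = 6 + 0.8·1 = 6.8.

6.80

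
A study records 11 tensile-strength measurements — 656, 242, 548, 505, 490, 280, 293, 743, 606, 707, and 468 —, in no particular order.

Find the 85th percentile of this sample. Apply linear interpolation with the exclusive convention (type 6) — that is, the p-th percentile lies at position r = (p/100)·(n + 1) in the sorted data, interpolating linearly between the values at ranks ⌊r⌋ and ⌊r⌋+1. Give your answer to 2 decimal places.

714.20

Sorted: 242, 280, 293, 468, 490, 505, 548, 606, 656, 707, 743.
n = 11.
r = (85/100)·(11 + 1) = 10.2.
Rank 10 is 707 and rank 11 is 743.
Interpolate: 707 + 0.2·(743 − 707) = 707 + 0.2·36 = 714.2.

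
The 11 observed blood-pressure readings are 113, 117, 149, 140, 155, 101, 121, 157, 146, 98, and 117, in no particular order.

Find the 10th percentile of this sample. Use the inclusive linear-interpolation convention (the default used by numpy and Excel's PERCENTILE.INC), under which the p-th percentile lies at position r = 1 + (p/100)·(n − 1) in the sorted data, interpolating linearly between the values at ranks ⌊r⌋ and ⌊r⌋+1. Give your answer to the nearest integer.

Sorted: 98, 101, 113, 117, 117, 121, 140, 146, 149, 155, 157.
n = 11.
r = 1 + (10/100)·(11 − 1) = 1 + 1 = 2.
r is an integer, so P10 is the value at rank 2: 101.

101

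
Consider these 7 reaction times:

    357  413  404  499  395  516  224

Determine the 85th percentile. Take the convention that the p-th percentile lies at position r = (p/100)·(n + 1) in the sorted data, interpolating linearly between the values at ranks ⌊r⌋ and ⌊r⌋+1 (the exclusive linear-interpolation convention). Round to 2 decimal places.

512.60

Sorted: 224, 357, 395, 404, 413, 499, 516.
n = 7.
r = (85/100)·(7 + 1) = 6.8.
Rank 6 is 499 and rank 7 is 516.
Interpolate: 499 + 0.8·(516 − 499) = 499 + 0.8·17 = 512.6.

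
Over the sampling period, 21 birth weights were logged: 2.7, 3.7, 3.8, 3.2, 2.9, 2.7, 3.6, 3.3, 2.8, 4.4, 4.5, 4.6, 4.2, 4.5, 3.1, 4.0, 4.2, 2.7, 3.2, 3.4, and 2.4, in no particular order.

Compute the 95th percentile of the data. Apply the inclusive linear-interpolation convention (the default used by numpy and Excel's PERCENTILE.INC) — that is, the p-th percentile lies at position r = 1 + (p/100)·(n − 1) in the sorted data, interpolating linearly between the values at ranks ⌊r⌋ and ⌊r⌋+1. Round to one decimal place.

Sorted: 2.4, 2.7, 2.7, 2.7, 2.8, 2.9, 3.1, 3.2, 3.2, 3.3, 3.4, 3.6, 3.7, 3.8, 4.0, 4.2, 4.2, 4.4, 4.5, 4.5, 4.6.
n = 21.
r = 1 + (95/100)·(21 − 1) = 1 + 19 = 20.
r is an integer, so P95 is the value at rank 20: 4.5.

4.5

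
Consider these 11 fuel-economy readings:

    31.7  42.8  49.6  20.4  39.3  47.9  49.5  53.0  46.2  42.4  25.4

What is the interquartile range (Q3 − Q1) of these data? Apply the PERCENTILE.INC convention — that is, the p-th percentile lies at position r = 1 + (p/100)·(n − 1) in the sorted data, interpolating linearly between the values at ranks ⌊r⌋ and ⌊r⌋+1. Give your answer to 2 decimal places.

13.20

Sorted: 20.4, 25.4, 31.7, 39.3, 42.4, 42.8, 46.2, 47.9, 49.5, 49.6, 53.0.
n = 11.
P25: r = 3.5; ranks 3–4 are 31.7, 39.3; interpolating gives 35.5.
P75: r = 8.5; ranks 8–9 are 47.9, 49.5; interpolating gives 48.7.
Difference: 48.7 − 35.5 = 13.2.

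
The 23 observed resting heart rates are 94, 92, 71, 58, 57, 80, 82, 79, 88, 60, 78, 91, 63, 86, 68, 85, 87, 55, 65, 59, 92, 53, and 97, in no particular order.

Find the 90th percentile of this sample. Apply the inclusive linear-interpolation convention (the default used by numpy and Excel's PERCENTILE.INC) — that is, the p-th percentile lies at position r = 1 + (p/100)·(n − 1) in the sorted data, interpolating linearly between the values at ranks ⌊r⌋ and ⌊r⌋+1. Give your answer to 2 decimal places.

92.00

Sorted: 53, 55, 57, 58, 59, 60, 63, 65, 68, 71, 78, 79, 80, 82, 85, 86, 87, 88, 91, 92, 92, 94, 97.
n = 23.
r = 1 + (90/100)·(23 − 1) = 1 + 19.8 = 20.8.
Rank 20 is 92 and rank 21 is 92.
Interpolate: 92 + 0.8·(92 − 92) = 92 + 0.8·0 = 92.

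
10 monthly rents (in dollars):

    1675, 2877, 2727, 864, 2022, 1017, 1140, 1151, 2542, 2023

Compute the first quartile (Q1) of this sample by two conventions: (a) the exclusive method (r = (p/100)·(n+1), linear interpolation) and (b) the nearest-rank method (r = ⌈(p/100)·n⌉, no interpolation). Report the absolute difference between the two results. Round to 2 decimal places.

Sorted: 864, 1017, 1140, 1151, 1675, 2022, 2023, 2542, 2727, 2877.
n = 10.
(a) r = 2.75; between ranks 2 (1017) and 3 (1140): 1109.25.
(b) the nearest-rank method: rank 3 → 1140.
|1109.25 − 1140| = 30.75.

30.75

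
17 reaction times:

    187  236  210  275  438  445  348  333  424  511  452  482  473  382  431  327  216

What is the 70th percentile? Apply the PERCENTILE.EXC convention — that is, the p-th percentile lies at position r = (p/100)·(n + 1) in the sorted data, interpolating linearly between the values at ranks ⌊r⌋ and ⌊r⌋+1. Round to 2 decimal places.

442.20

Sorted: 187, 210, 216, 236, 275, 327, 333, 348, 382, 424, 431, 438, 445, 452, 473, 482, 511.
n = 17.
r = (70/100)·(17 + 1) = 12.6.
Rank 12 is 438 and rank 13 is 445.
Interpolate: 438 + 0.6·(445 − 438) = 438 + 0.6·7 = 442.2.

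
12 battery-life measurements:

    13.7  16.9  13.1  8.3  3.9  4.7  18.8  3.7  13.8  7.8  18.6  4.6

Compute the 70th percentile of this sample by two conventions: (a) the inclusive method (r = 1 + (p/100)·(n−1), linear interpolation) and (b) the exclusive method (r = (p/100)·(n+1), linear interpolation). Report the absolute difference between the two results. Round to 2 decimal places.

0.34

Sorted: 3.7, 3.9, 4.6, 4.7, 7.8, 8.3, 13.1, 13.7, 13.8, 16.9, 18.6, 18.8.
n = 12.
(a) r = 8.7; between ranks 8 (13.7) and 9 (13.8): 13.77.
(b) r = 9.1; between ranks 9 (13.8) and 10 (16.9): 14.11.
|13.77 − 14.11| = 0.34.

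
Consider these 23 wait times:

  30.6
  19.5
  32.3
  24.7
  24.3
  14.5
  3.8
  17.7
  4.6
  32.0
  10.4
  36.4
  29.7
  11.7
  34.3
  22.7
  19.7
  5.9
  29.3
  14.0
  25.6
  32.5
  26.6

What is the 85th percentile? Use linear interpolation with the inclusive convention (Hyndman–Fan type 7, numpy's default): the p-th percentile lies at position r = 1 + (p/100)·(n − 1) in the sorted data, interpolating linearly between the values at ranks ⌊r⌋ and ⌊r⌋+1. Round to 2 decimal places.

Sorted: 3.8, 4.6, 5.9, 10.4, 11.7, 14.0, 14.5, 17.7, 19.5, 19.7, 22.7, 24.3, 24.7, 25.6, 26.6, 29.3, 29.7, 30.6, 32.0, 32.3, 32.5, 34.3, 36.4.
n = 23.
r = 1 + (85/100)·(23 − 1) = 1 + 18.7 = 19.7.
Rank 19 is 32.0 and rank 20 is 32.3.
Interpolate: 32.0 + 0.7·(32.3 − 32.0) = 32.0 + 0.7·0.3 = 32.21.

32.21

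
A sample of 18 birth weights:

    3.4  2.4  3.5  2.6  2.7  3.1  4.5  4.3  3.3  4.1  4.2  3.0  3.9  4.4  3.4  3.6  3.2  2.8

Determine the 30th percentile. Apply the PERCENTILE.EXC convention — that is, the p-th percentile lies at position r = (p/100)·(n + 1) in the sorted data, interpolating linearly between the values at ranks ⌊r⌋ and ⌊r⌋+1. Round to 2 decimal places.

3.07

Sorted: 2.4, 2.6, 2.7, 2.8, 3.0, 3.1, 3.2, 3.3, 3.4, 3.4, 3.5, 3.6, 3.9, 4.1, 4.2, 4.3, 4.4, 4.5.
n = 18.
r = (30/100)·(18 + 1) = 5.7.
Rank 5 is 3.0 and rank 6 is 3.1.
Interpolate: 3.0 + 0.7·(3.1 − 3.0) = 3.0 + 0.7·0.1 = 3.07.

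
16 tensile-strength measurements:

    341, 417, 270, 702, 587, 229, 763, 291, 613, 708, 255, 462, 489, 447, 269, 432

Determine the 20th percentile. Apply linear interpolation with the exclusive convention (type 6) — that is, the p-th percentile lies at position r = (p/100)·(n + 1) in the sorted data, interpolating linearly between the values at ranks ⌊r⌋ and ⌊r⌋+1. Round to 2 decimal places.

Sorted: 229, 255, 269, 270, 291, 341, 417, 432, 447, 462, 489, 587, 613, 702, 708, 763.
n = 16.
r = (20/100)·(16 + 1) = 3.4.
Rank 3 is 269 and rank 4 is 270.
Interpolate: 269 + 0.4·(270 − 269) = 269 + 0.4·1 = 269.4.

269.40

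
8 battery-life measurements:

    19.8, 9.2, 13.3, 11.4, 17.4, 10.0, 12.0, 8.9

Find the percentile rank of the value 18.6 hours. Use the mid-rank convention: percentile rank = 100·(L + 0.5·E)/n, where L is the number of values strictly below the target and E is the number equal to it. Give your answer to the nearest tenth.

Sorted: 8.9, 9.2, 10.0, 11.4, 12.0, 13.3, 17.4, 19.8.
Count below 18.6: L = 7; count equal: E = 0; n = 8.
Percentile rank = 100·(7 + 0.5·0)/8 = 100·7/8 = 87.5.

87.5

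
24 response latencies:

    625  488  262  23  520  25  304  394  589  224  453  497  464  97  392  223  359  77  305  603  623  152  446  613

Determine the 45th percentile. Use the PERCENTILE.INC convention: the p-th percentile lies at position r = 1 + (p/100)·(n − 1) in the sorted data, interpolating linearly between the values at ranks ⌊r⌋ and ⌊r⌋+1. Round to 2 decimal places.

Sorted: 23, 25, 77, 97, 152, 223, 224, 262, 304, 305, 359, 392, 394, 446, 453, 464, 488, 497, 520, 589, 603, 613, 623, 625.
n = 24.
r = 1 + (45/100)·(24 − 1) = 1 + 10.35 = 11.35.
Rank 11 is 359 and rank 12 is 392.
Interpolate: 359 + 0.35·(392 − 359) = 359 + 0.35·33 = 370.55.

370.55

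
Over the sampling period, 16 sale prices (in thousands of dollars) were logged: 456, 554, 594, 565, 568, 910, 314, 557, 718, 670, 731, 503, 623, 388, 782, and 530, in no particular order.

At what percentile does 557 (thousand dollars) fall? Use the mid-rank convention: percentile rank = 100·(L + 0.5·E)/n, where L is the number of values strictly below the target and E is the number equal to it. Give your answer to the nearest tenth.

Sorted: 314, 388, 456, 503, 530, 554, 557, 565, 568, 594, 623, 670, 718, 731, 782, 910.
Count below 557: L = 6; count equal: E = 1; n = 16.
Percentile rank = 100·(6 + 0.5·1)/16 = 100·6.5/16 = 40.62.

40.6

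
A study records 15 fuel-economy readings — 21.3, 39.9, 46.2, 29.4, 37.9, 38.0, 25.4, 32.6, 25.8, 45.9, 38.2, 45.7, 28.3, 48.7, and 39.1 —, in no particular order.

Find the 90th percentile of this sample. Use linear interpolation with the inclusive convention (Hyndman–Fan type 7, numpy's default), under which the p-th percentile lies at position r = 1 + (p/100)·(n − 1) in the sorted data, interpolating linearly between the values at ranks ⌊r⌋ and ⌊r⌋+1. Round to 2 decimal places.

46.08

Sorted: 21.3, 25.4, 25.8, 28.3, 29.4, 32.6, 37.9, 38.0, 38.2, 39.1, 39.9, 45.7, 45.9, 46.2, 48.7.
n = 15.
r = 1 + (90/100)·(15 − 1) = 1 + 12.6 = 13.6.
Rank 13 is 45.9 and rank 14 is 46.2.
Interpolate: 45.9 + 0.6·(46.2 − 45.9) = 45.9 + 0.6·0.3 = 46.08.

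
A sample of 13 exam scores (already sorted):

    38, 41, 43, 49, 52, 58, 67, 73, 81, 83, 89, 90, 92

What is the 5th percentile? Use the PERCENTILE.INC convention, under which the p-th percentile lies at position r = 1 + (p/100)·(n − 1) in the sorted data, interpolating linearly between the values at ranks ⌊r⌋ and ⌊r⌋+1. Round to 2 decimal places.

39.80

n = 13.
r = 1 + (5/100)·(13 − 1) = 1 + 0.6 = 1.6.
Rank 1 is 38 and rank 2 is 41.
Interpolate: 38 + 0.6·(41 − 38) = 38 + 0.6·3 = 39.8.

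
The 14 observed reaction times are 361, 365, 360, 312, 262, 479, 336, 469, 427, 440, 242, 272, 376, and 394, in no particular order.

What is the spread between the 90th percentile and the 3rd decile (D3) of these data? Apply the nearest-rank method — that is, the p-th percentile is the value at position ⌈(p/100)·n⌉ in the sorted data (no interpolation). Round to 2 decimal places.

133.00

Sorted: 242, 262, 272, 312, 336, 360, 361, 365, 376, 394, 427, 440, 469, 479.
n = 14.
P30: rank ⌈30/100·14⌉ = 5 → 336.
P90: rank ⌈90/100·14⌉ = 13 → 469.
Difference: 469 − 336 = 133.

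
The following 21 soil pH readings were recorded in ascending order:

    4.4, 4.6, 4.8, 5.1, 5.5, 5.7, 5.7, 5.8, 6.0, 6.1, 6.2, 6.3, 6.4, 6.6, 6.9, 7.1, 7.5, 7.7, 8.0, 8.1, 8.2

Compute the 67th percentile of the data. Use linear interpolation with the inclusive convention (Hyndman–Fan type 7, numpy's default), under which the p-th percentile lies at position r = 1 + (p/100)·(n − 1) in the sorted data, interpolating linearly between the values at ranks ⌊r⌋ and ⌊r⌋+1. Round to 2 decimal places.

6.72

n = 21.
r = 1 + (67/100)·(21 − 1) = 1 + 13.4 = 14.4.
Rank 14 is 6.6 and rank 15 is 6.9.
Interpolate: 6.6 + 0.4·(6.9 − 6.6) = 6.6 + 0.4·0.3 = 6.72.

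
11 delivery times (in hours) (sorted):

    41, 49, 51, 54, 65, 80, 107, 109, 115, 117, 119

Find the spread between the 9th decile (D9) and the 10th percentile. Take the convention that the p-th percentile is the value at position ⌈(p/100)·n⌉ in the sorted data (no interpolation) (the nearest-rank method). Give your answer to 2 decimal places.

n = 11.
P10: rank ⌈10/100·11⌉ = 2 → 49.
P90: rank ⌈90/100·11⌉ = 10 → 117.
Difference: 117 − 49 = 68.

68.00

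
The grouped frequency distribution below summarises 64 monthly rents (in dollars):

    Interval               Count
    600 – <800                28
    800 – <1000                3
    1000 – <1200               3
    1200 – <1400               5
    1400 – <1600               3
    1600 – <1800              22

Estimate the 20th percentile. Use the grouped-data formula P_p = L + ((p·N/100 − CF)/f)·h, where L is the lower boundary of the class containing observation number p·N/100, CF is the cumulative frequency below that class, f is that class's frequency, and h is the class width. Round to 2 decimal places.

691.43

N = 64; target position k = 20/100 · 64 = 12.8.
Cumulative frequencies: 28, 31, 34, 39, 42, 64.
Observation 12.8 falls in the class 600 – <800.
L = 600, CF = 0, f = 28, h = 200.
P20 = 600 + ((12.8 − 0)/28)·200 = 600 + 91.4286 = 691.429.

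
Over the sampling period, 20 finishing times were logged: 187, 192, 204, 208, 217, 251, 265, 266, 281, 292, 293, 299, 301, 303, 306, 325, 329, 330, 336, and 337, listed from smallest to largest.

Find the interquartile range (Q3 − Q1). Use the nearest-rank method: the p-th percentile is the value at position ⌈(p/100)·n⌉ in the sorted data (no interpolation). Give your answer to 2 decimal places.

n = 20.
P25: rank ⌈25/100·20⌉ = 5 → 217.
P75: rank ⌈75/100·20⌉ = 15 → 306.
Difference: 306 − 217 = 89.

89.00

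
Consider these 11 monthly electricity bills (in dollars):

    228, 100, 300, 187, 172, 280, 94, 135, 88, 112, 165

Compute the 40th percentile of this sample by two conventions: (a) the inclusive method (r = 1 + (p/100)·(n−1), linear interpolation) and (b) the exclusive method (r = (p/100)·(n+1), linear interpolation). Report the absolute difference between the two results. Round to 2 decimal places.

4.60

Sorted: 88, 94, 100, 112, 135, 165, 172, 187, 228, 280, 300.
n = 11.
(a) r = 5 → value at rank 5 = 135.
(b) r = 4.8; between ranks 4 (112) and 5 (135): 130.4.
|135 − 130.4| = 4.6.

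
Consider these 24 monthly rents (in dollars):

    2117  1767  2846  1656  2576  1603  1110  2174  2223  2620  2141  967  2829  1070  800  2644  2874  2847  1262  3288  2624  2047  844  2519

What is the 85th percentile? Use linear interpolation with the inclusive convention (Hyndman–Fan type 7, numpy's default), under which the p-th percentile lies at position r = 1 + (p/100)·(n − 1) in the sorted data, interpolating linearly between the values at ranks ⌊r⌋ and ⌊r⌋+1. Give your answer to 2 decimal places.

Sorted: 800, 844, 967, 1070, 1110, 1262, 1603, 1656, 1767, 2047, 2117, 2141, 2174, 2223, 2519, 2576, 2620, 2624, 2644, 2829, 2846, 2847, 2874, 3288.
n = 24.
r = 1 + (85/100)·(24 − 1) = 1 + 19.55 = 20.55.
Rank 20 is 2829 and rank 21 is 2846.
Interpolate: 2829 + 0.55·(2846 − 2829) = 2829 + 0.55·17 = 2838.35.

2838.35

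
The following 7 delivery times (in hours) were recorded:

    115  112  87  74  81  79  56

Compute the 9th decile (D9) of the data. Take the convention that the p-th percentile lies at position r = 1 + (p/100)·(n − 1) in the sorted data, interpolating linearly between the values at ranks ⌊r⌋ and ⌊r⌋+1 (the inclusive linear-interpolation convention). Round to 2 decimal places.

113.20

Sorted: 56, 74, 79, 81, 87, 112, 115.
n = 7.
r = 1 + (90/100)·(7 − 1) = 1 + 5.4 = 6.4.
Rank 6 is 112 and rank 7 is 115.
Interpolate: 112 + 0.4·(115 − 112) = 112 + 0.4·3 = 113.2.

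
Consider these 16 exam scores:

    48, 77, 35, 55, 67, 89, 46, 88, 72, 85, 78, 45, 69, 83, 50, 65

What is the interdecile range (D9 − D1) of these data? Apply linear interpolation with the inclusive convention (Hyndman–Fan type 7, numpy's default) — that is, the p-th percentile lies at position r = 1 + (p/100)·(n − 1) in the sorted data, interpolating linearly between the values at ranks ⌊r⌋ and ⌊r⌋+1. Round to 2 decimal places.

Sorted: 35, 45, 46, 48, 50, 55, 65, 67, 69, 72, 77, 78, 83, 85, 88, 89.
n = 16.
P10: r = 2.5; ranks 2–3 are 45, 46; interpolating gives 45.5.
P90: r = 14.5; ranks 14–15 are 85, 88; interpolating gives 86.5.
Difference: 86.5 − 45.5 = 41.

41.00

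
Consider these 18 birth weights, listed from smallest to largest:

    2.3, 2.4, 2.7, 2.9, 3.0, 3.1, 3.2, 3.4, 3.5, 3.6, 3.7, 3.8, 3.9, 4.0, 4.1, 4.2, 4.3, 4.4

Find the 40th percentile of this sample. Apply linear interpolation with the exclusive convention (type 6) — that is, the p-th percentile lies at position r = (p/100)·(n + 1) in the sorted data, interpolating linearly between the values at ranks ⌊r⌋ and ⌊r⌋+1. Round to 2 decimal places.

n = 18.
r = (40/100)·(18 + 1) = 7.6.
Rank 7 is 3.2 and rank 8 is 3.4.
Interpolate: 3.2 + 0.6·(3.4 − 3.2) = 3.2 + 0.6·0.2 = 3.32.

3.32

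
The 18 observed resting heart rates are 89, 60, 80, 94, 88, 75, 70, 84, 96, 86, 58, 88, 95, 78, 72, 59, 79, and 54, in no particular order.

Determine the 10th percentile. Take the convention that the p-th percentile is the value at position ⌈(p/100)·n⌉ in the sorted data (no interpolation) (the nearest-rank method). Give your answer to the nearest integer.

58

Sorted: 54, 58, 59, 60, 70, 72, 75, 78, 79, 80, 84, 86, 88, 88, 89, 94, 95, 96.
n = 18.
Position = ⌈10/100 · 18⌉ = ⌈1.8⌉ = 2.
The value at rank 2 is 58.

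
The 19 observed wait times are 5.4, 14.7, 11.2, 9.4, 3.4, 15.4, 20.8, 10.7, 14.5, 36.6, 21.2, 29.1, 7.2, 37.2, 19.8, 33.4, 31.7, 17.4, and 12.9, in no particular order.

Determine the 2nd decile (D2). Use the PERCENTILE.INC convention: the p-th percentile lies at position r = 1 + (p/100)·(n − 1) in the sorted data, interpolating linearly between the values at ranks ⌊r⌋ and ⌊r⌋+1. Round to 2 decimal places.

10.18

Sorted: 3.4, 5.4, 7.2, 9.4, 10.7, 11.2, 12.9, 14.5, 14.7, 15.4, 17.4, 19.8, 20.8, 21.2, 29.1, 31.7, 33.4, 36.6, 37.2.
n = 19.
r = 1 + (20/100)·(19 − 1) = 1 + 3.6 = 4.6.
Rank 4 is 9.4 and rank 5 is 10.7.
Interpolate: 9.4 + 0.6·(10.7 − 9.4) = 9.4 + 0.6·1.3 = 10.18.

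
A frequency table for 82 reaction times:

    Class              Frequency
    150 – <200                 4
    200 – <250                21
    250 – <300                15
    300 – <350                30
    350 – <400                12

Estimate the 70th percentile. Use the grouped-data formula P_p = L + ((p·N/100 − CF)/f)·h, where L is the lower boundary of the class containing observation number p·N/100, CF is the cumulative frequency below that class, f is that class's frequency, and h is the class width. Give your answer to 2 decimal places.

N = 82; target position k = 70/100 · 82 = 57.4.
Cumulative frequencies: 4, 25, 40, 70, 82.
Observation 57.4 falls in the class 300 – <350.
L = 300, CF = 40, f = 30, h = 50.
P70 = 300 + ((57.4 − 40)/30)·50 = 300 + 29 = 329.

329.00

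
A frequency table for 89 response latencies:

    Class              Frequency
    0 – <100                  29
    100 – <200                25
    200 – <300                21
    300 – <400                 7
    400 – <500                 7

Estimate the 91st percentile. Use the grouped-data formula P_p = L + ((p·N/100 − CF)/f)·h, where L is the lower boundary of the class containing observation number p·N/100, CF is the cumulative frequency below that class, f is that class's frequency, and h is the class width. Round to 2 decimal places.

N = 89; target position k = 91/100 · 89 = 80.99.
Cumulative frequencies: 29, 54, 75, 82, 89.
Observation 80.99 falls in the class 300 – <400.
L = 300, CF = 75, f = 7, h = 100.
P91 = 300 + ((80.99 − 75)/7)·100 = 300 + 85.5714 = 385.571.

385.57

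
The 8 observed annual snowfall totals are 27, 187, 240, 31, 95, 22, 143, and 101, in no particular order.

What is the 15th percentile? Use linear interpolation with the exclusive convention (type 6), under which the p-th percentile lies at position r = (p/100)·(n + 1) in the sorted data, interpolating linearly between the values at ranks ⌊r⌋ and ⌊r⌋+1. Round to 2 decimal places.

23.75

Sorted: 22, 27, 31, 95, 101, 143, 187, 240.
n = 8.
r = (15/100)·(8 + 1) = 1.35.
Rank 1 is 22 and rank 2 is 27.
Interpolate: 22 + 0.35·(27 − 22) = 22 + 0.35·5 = 23.75.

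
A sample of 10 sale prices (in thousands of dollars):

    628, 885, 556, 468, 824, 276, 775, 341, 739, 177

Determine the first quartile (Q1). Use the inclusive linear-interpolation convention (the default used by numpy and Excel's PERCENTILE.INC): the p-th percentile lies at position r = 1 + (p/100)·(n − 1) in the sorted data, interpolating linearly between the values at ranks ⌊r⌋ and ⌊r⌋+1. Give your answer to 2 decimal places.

372.75

Sorted: 177, 276, 341, 468, 556, 628, 739, 775, 824, 885.
n = 10.
r = 1 + (25/100)·(10 − 1) = 1 + 2.25 = 3.25.
Rank 3 is 341 and rank 4 is 468.
Interpolate: 341 + 0.25·(468 − 341) = 341 + 0.25·127 = 372.75.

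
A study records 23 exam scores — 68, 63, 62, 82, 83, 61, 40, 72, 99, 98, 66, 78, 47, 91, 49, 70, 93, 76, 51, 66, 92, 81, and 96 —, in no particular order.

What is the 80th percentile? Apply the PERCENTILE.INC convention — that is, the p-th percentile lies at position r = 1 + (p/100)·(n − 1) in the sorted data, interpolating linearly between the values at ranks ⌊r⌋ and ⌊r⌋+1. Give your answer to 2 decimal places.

Sorted: 40, 47, 49, 51, 61, 62, 63, 66, 66, 68, 70, 72, 76, 78, 81, 82, 83, 91, 92, 93, 96, 98, 99.
n = 23.
r = 1 + (80/100)·(23 − 1) = 1 + 17.6 = 18.6.
Rank 18 is 91 and rank 19 is 92.
Interpolate: 91 + 0.6·(92 − 91) = 91 + 0.6·1 = 91.6.

91.60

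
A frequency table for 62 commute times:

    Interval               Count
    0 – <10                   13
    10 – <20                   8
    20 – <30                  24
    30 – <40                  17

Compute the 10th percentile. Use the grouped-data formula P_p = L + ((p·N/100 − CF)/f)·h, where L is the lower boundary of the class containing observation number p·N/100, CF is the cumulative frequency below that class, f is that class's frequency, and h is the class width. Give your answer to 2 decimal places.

N = 62; target position k = 10/100 · 62 = 6.2.
Cumulative frequencies: 13, 21, 45, 62.
Observation 6.2 falls in the class 0 – <10.
L = 0, CF = 0, f = 13, h = 10.
P10 = 0 + ((6.2 − 0)/13)·10 = 0 + 4.76923 = 4.76923.

4.77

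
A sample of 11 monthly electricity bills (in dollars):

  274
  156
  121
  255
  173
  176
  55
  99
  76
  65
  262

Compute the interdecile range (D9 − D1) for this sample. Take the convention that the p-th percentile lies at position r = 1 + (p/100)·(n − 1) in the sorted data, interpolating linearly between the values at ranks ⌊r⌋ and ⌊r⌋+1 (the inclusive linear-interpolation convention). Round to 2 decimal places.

Sorted: 55, 65, 76, 99, 121, 156, 173, 176, 255, 262, 274.
n = 11.
P10: r = 2 (integer) → 65.
P90: r = 10 (integer) → 262.
Difference: 262 − 65 = 197.

197.00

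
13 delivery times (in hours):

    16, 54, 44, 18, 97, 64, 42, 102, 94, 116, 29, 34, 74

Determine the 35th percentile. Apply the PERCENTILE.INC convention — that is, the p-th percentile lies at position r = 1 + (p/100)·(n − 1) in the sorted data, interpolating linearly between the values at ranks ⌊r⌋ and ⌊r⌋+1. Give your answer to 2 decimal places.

Sorted: 16, 18, 29, 34, 42, 44, 54, 64, 74, 94, 97, 102, 116.
n = 13.
r = 1 + (35/100)·(13 − 1) = 1 + 4.2 = 5.2.
Rank 5 is 42 and rank 6 is 44.
Interpolate: 42 + 0.2·(44 − 42) = 42 + 0.2·2 = 42.4.

42.40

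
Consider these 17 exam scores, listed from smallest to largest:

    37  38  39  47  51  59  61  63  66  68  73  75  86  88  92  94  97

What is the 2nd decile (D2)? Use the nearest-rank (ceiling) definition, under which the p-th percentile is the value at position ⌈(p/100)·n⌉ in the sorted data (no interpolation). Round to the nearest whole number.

n = 17.
Position = ⌈20/100 · 17⌉ = ⌈3.4⌉ = 4.
The value at rank 4 is 47.

47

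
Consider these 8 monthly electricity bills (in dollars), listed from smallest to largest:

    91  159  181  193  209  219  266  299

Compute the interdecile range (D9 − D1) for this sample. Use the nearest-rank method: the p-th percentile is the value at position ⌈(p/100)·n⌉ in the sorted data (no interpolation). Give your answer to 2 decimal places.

208.00

n = 8.
P10: rank ⌈10/100·8⌉ = 1 → 91.
P90: rank ⌈90/100·8⌉ = 8 → 299.
Difference: 299 − 91 = 208.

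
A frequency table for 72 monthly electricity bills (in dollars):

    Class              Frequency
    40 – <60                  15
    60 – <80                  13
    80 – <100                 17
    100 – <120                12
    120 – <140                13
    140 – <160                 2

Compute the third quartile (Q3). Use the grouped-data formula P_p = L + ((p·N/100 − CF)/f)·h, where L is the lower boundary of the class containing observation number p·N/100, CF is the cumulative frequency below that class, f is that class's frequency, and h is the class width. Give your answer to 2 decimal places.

115.00

N = 72; target position k = 75/100 · 72 = 54.
Cumulative frequencies: 15, 28, 45, 57, 70, 72.
Observation 54 falls in the class 100 – <120.
L = 100, CF = 45, f = 12, h = 20.
P75 = 100 + ((54 − 45)/12)·20 = 100 + 15 = 115.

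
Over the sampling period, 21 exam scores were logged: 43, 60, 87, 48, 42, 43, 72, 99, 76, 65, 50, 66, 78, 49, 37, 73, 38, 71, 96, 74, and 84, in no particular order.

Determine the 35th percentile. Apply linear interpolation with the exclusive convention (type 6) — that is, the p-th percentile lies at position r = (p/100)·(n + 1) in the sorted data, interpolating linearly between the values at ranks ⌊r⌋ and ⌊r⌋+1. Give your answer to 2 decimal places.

Sorted: 37, 38, 42, 43, 43, 48, 49, 50, 60, 65, 66, 71, 72, 73, 74, 76, 78, 84, 87, 96, 99.
n = 21.
r = (35/100)·(21 + 1) = 7.7.
Rank 7 is 49 and rank 8 is 50.
Interpolate: 49 + 0.7·(50 − 49) = 49 + 0.7·1 = 49.7.

49.70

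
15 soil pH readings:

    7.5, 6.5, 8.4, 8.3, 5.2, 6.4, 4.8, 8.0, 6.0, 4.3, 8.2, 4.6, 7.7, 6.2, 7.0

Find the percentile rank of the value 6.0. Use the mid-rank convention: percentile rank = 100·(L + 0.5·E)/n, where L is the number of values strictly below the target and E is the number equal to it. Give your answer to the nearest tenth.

Sorted: 4.3, 4.6, 4.8, 5.2, 6.0, 6.2, 6.4, 6.5, 7.0, 7.5, 7.7, 8.0, 8.2, 8.3, 8.4.
Count below 6.0: L = 4; count equal: E = 1; n = 15.
Percentile rank = 100·(4 + 0.5·1)/15 = 100·4.5/15 = 30.

30.0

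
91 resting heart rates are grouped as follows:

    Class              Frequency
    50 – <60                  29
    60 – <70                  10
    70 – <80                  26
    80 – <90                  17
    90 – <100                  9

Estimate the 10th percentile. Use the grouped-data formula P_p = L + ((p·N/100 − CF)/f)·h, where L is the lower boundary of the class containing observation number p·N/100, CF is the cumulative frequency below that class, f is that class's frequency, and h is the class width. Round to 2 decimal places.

N = 91; target position k = 10/100 · 91 = 9.1.
Cumulative frequencies: 29, 39, 65, 82, 91.
Observation 9.1 falls in the class 50 – <60.
L = 50, CF = 0, f = 29, h = 10.
P10 = 50 + ((9.1 − 0)/29)·10 = 50 + 3.13793 = 53.1379.

53.14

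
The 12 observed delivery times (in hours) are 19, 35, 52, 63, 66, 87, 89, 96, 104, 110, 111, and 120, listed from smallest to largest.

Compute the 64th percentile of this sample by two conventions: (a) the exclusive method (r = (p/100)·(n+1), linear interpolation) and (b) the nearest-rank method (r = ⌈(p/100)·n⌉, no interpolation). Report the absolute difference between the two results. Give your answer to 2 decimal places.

2.56

n = 12.
(a) r = 8.32; between ranks 8 (96) and 9 (104): 98.56.
(b) the nearest-rank method: rank 8 → 96.
|98.56 − 96| = 2.56.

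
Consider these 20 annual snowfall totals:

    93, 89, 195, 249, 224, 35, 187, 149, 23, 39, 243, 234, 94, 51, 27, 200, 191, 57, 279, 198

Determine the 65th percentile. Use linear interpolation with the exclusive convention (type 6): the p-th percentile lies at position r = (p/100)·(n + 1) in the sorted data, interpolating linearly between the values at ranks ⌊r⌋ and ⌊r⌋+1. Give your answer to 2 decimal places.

196.95

Sorted: 23, 27, 35, 39, 51, 57, 89, 93, 94, 149, 187, 191, 195, 198, 200, 224, 234, 243, 249, 279.
n = 20.
r = (65/100)·(20 + 1) = 13.65.
Rank 13 is 195 and rank 14 is 198.
Interpolate: 195 + 0.65·(198 − 195) = 195 + 0.65·3 = 196.95.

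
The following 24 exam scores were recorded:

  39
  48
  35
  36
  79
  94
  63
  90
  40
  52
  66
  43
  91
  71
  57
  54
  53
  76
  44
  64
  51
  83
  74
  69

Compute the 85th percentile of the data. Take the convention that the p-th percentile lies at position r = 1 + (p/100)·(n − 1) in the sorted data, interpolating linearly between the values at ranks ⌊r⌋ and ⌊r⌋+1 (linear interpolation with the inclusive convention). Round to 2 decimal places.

Sorted: 35, 36, 39, 40, 43, 44, 48, 51, 52, 53, 54, 57, 63, 64, 66, 69, 71, 74, 76, 79, 83, 90, 91, 94.
n = 24.
r = 1 + (85/100)·(24 − 1) = 1 + 19.55 = 20.55.
Rank 20 is 79 and rank 21 is 83.
Interpolate: 79 + 0.55·(83 − 79) = 79 + 0.55·4 = 81.2.

81.20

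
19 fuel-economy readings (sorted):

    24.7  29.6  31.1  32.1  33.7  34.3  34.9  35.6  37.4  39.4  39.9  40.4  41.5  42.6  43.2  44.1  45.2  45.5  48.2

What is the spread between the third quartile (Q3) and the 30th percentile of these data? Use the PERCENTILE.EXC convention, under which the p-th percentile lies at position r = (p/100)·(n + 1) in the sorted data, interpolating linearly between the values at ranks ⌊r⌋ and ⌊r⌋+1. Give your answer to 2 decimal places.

n = 19.
P30: r = 6 (integer) → 34.3.
P75: r = 15 (integer) → 43.2.
Difference: 43.2 − 34.3 = 8.9.

8.90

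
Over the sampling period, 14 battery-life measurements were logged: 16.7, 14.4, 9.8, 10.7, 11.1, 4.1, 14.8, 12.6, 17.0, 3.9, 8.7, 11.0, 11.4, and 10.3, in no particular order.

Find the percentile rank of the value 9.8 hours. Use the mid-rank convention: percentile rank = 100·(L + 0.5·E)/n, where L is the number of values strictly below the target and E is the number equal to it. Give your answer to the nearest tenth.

25.0

Sorted: 3.9, 4.1, 8.7, 9.8, 10.3, 10.7, 11.0, 11.1, 11.4, 12.6, 14.4, 14.8, 16.7, 17.0.
Count below 9.8: L = 3; count equal: E = 1; n = 14.
Percentile rank = 100·(3 + 0.5·1)/14 = 100·3.5/14 = 25.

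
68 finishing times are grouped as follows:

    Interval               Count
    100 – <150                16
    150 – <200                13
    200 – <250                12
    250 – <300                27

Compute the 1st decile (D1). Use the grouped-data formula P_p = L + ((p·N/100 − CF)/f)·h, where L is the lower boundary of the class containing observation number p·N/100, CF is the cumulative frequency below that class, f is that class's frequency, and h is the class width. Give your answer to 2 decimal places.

N = 68; target position k = 10/100 · 68 = 6.8.
Cumulative frequencies: 16, 29, 41, 68.
Observation 6.8 falls in the class 100 – <150.
L = 100, CF = 0, f = 16, h = 50.
P10 = 100 + ((6.8 − 0)/16)·50 = 100 + 21.25 = 121.25.

121.25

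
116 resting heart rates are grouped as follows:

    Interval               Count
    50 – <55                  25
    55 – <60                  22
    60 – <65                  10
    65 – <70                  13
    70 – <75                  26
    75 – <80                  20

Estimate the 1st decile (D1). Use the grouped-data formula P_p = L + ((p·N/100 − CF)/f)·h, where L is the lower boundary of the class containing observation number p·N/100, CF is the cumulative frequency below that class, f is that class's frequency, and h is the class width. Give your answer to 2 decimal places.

N = 116; target position k = 10/100 · 116 = 11.6.
Cumulative frequencies: 25, 47, 57, 70, 96, 116.
Observation 11.6 falls in the class 50 – <55.
L = 50, CF = 0, f = 25, h = 5.
P10 = 50 + ((11.6 − 0)/25)·5 = 50 + 2.32 = 52.32.

52.32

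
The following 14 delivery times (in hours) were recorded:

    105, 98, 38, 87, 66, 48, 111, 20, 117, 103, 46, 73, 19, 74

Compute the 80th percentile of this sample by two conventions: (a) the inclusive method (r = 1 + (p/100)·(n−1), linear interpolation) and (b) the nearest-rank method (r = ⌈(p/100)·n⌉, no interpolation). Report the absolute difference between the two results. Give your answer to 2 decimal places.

Sorted: 19, 20, 38, 46, 48, 66, 73, 74, 87, 98, 103, 105, 111, 117.
n = 14.
(a) r = 11.4; between ranks 11 (103) and 12 (105): 103.8.
(b) the nearest-rank method: rank 12 → 105.
|103.8 − 105| = 1.2.

1.20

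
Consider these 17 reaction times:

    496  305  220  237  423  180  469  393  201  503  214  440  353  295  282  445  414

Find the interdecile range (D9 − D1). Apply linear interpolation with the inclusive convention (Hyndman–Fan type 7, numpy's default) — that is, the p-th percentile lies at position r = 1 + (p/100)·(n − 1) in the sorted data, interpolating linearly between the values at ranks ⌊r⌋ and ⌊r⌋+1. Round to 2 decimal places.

Sorted: 180, 201, 214, 220, 237, 282, 295, 305, 353, 393, 414, 423, 440, 445, 469, 496, 503.
n = 17.
P10: r = 2.6; ranks 2–3 are 201, 214; interpolating gives 208.8.
P90: r = 15.4; ranks 15–16 are 469, 496; interpolating gives 479.8.
Difference: 479.8 − 208.8 = 271.

271.00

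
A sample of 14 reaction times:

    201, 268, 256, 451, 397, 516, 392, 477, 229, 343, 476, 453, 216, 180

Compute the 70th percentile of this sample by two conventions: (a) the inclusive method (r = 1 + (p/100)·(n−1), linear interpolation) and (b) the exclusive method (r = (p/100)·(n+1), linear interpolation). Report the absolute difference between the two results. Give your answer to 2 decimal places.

Sorted: 180, 201, 216, 229, 256, 268, 343, 392, 397, 451, 453, 476, 477, 516.
n = 14.
(a) r = 10.1; between ranks 10 (451) and 11 (453): 451.2.
(b) r = 10.5; between ranks 10 (451) and 11 (453): 452.
|451.2 − 452| = 0.8.

0.80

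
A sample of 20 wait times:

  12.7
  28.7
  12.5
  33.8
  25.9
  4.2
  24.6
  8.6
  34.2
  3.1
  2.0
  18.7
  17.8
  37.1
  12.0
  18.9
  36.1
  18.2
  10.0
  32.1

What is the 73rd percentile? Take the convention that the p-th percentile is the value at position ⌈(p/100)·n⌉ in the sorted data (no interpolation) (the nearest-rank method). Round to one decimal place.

Sorted: 2.0, 3.1, 4.2, 8.6, 10.0, 12.0, 12.5, 12.7, 17.8, 18.2, 18.7, 18.9, 24.6, 25.9, 28.7, 32.1, 33.8, 34.2, 36.1, 37.1.
n = 20.
Position = ⌈73/100 · 20⌉ = ⌈14.6⌉ = 15.
The value at rank 15 is 28.7.

28.7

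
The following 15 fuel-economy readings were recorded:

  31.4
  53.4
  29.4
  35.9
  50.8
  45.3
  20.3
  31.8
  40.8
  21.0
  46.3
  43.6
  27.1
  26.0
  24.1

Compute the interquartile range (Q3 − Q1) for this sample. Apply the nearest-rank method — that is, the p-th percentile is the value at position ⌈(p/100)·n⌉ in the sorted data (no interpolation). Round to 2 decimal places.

Sorted: 20.3, 21.0, 24.1, 26.0, 27.1, 29.4, 31.4, 31.8, 35.9, 40.8, 43.6, 45.3, 46.3, 50.8, 53.4.
n = 15.
P25: rank ⌈25/100·15⌉ = 4 → 26.
P75: rank ⌈75/100·15⌉ = 12 → 45.3.
Difference: 45.3 − 26 = 19.3.

19.30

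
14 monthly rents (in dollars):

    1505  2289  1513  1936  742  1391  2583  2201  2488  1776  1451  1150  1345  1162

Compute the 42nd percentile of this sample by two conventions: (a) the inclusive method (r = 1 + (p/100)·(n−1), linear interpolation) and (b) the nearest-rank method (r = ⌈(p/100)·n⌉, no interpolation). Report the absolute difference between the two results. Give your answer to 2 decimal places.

Sorted: 742, 1150, 1162, 1345, 1391, 1451, 1505, 1513, 1776, 1936, 2201, 2289, 2488, 2583.
n = 14.
(a) r = 6.46; between ranks 6 (1451) and 7 (1505): 1475.84.
(b) the nearest-rank method: rank 6 → 1451.
|1475.84 − 1451| = 24.84.

24.84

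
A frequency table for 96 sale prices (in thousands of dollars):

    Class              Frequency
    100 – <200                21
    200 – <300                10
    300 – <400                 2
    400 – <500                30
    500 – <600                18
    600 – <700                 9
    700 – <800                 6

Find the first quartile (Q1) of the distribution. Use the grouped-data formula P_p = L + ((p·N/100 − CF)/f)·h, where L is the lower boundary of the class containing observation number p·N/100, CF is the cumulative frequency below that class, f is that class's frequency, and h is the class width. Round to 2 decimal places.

N = 96; target position k = 25/100 · 96 = 24.
Cumulative frequencies: 21, 31, 33, 63, 81, 90, 96.
Observation 24 falls in the class 200 – <300.
L = 200, CF = 21, f = 10, h = 100.
P25 = 200 + ((24 − 21)/10)·100 = 200 + 30 = 230.

230.00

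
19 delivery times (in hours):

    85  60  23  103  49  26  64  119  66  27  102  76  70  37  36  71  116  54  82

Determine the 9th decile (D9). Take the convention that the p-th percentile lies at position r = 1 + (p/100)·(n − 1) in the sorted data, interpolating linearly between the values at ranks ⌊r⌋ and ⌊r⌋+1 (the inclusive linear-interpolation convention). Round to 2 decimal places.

Sorted: 23, 26, 27, 36, 37, 49, 54, 60, 64, 66, 70, 71, 76, 82, 85, 102, 103, 116, 119.
n = 19.
r = 1 + (90/100)·(19 − 1) = 1 + 16.2 = 17.2.
Rank 17 is 103 and rank 18 is 116.
Interpolate: 103 + 0.2·(116 − 103) = 103 + 0.2·13 = 105.6.

105.60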